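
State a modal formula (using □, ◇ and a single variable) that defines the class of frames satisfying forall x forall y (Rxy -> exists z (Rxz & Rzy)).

□□p → □p

This is density; the standard corresponding axiom is C4: □□p → □p.
Suppose □□p→□p is valid. Take Rxy and set V(p)={w : xR²w}. Then □□p at x, so □p at x, so p at y, i.e. ∃z(Rxz∧Rzy).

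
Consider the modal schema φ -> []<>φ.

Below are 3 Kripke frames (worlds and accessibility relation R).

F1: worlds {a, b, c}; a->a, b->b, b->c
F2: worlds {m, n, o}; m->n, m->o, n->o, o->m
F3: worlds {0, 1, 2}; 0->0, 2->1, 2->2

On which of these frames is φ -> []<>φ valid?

This is the axiom for symmetry; its first-order frame correspondent is forall x forall y (Rxy -> Ryx).
F1: fails — Rbc but not Rcb.
F2: fails — Rno but not Ron.
F3: fails — R21 but not R12.

none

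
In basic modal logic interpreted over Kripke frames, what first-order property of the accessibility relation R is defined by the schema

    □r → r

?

Suppose □r→r is valid. At any x set V(r)={w : Rxw}. Then □r holds at x, so r holds at x, i.e. Rxx.

reflexivity: ∀x Rxx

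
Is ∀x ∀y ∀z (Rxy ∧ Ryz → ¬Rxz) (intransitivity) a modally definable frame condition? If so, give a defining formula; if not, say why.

Not definable by any modal formula

Modal frame validity is preserved under surjective bounded morphisms.
The 7-cycle (worlds 0,1,2,3,4,5,6 with 0→1→2→3→4→5→6→0) is intransitive. Mapping every world to a single reflexive point • is a surjective bounded morphism; the reflexive point is not intransitive (R••∧R•• but R••).
Hence intransitivity is not modally definable.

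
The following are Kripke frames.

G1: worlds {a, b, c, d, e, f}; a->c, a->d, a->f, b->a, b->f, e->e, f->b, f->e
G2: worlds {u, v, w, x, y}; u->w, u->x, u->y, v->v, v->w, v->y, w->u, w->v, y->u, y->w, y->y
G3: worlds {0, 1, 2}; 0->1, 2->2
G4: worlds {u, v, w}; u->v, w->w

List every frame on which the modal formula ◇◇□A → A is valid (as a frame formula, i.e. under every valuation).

G3, G4

Frame correspondent (Sahlqvist): ∀x ∀y (xR²y → ∃w (yRw ∧ x = w)) — i.e. a generalized confluence (Geach) condition.
G1: fails — aR²e but no w with eRw and a=w.
G2: fails — uR²u but no t with uRt and u=t.
G3: condition met.
G4: condition met.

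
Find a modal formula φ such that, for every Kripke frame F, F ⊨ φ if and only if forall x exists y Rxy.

□p → ◇p

This is seriality; the standard corresponding axiom is D: □p → ◇p.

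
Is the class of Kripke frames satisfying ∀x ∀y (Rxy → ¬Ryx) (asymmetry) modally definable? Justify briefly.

Modal frame validity is preserved under surjective bounded morphisms.
The 3-cycle (worlds w0,w1,w2 with w0→w1→w2→w0) is asymmetric. Mapping every world to a single reflexive point • is a surjective bounded morphism, and the reflexive point is not asymmetric (R•• but asymmetry requires ¬R••).
So the class is not modally definable.

Not definable by any modal formula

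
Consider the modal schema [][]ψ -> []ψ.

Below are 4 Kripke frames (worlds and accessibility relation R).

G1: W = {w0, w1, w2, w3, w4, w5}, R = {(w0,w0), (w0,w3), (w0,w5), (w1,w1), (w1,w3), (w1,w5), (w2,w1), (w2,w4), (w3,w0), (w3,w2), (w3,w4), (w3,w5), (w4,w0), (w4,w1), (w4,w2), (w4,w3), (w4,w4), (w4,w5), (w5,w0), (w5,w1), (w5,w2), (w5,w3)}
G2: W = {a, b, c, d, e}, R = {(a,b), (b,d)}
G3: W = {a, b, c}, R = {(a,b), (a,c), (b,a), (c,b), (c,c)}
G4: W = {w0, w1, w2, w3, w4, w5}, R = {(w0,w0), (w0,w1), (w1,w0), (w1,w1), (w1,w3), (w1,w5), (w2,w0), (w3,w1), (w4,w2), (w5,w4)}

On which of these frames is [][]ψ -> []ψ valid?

Frame correspondent (Sahlqvist): forall x forall y (Rxy -> exists z (Rxz & Rzy)) — i.e. density.
G1: ✓.
G2: fails — Rab but no z with Raz and Rzb.
G3: fails — Rba but no z with Rbz and Rza.
G4: fails — Rw4w2 but no z with Rw4z and Rzw2.
Valid on: G1.

G1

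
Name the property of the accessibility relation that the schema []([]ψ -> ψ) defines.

Suppose □(□ψ→ψ) is valid. Take Rxy and set V(ψ)={w : Ryw}. Then at y, □ψ holds; since □(□ψ→ψ) at x, □ψ→ψ at y, so ψ at y, i.e. Ryy.
Conversely, on a frame with shift-reflexivity the schema holds at every world under every valuation.
So the correspondent is shift-reflexivity.

Shift-reflexivity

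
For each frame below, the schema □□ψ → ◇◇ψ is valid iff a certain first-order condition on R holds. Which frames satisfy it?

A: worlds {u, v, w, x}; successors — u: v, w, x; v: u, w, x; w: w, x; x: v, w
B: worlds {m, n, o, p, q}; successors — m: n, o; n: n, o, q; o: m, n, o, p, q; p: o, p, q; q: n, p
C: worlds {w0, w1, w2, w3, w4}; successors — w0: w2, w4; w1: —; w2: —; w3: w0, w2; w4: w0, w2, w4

A, B

This is the axiom for a generalized confluence (Geach) condition; its first-order frame correspondent is ∀x ∃w (xR²w ∧ xR²w).
A: condition met.
B: condition met.
C: fails — at w1 but no w with w1R²w and w1R²w.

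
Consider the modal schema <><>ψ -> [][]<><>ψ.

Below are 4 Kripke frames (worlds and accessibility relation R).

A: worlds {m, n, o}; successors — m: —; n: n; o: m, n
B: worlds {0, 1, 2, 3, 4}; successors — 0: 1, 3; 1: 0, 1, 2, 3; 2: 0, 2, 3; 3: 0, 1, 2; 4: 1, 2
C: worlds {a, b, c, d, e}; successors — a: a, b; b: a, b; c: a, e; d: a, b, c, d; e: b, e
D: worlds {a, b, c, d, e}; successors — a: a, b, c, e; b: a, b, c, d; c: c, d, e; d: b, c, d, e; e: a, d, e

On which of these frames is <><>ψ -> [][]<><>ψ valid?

This is the axiom for a generalized confluence (Geach) condition; its first-order frame correspondent is forall x forall y forall z ((x R^2 y & x R^2 z) -> exists w (y = w & z R^2 w)).
A: condition met.
B: condition met.
C: fails — cR²e, cR²a but no w with e=w and aR²w.
D: condition met.
Valid on: A, B, D.

A, B, D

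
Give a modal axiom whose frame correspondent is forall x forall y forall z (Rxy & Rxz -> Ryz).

◇s → □◇s

A defining formula is ◇s → □◇s (the 5 axiom).
Suppose ◇s→□◇s is valid. Take Rxy, Rxz and set V(s)={y}. Then ◇s at x, so □◇s at x, so ◇s at z, so some w with Rzw has s; w=y, i.e. Rzy. By symmetry of the argument, Ryz.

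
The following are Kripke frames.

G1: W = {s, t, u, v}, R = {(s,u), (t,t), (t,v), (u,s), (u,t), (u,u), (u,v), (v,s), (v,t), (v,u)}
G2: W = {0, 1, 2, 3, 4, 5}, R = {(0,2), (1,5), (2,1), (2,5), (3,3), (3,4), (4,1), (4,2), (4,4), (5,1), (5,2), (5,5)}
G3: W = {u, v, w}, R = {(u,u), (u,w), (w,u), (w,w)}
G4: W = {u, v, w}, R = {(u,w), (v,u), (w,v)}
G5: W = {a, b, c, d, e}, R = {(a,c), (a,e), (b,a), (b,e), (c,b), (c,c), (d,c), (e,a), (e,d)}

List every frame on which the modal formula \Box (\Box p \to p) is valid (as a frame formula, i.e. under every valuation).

G3

This is the axiom for shift-reflexivity; its first-order frame correspondent is \forall x \forall y (Rxy \to Ryy).
G1: fails — Ruv but not Rvv.
G2: fails — R02 but not R22.
G3: satisfies the condition.
G4: fails — Rvu but not Ruu.
G5: fails — Rea but not Raa.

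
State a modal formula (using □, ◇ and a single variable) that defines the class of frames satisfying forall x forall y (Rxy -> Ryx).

r → □◇r

This is symmetry; the standard corresponding axiom is B: r → □◇r.
Suppose r→□◇r is valid. Take Rxy and set V(r)={x}. Then r at x, so □◇r at x, so ◇r at y, so some z with Ryz has r; z=x, i.e. Ryx.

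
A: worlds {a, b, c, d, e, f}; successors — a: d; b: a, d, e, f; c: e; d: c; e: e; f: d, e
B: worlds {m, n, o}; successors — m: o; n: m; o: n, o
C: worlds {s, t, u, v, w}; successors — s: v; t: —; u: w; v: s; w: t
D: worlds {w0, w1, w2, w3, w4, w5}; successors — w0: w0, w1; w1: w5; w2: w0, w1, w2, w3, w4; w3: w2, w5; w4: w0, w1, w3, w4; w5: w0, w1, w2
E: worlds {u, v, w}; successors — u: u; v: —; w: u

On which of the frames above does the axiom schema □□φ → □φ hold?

E

This is the axiom for density; its first-order frame correspondent is ∀x ∀y (Rxy → ∃z (Rxz ∧ Rzy)).
A: fails — Rdc but no z with Rdz and Rzc.
B: fails — Rnm but no z with Rnz and Rzm.
C: fails — Rsv but no z with Rsz and Rzv.
D: fails — Rw1w5 but no z with Rw1z and Rzw5.
E: satisfies the condition.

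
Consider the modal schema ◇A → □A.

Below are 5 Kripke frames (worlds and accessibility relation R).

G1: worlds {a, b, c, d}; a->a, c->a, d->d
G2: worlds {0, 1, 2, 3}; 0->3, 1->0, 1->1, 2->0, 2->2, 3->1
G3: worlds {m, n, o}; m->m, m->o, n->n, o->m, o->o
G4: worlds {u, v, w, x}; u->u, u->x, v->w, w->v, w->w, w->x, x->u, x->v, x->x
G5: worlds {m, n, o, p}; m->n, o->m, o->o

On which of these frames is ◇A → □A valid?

This is the axiom for partial functionality; its first-order frame correspondent is ∀x ∀y ∀z (Rxy ∧ Rxz → y = z).
G1: condition met.
G2: fails — 1 sees both 0 and 1.
G3: fails — m sees both m and o.
G4: fails — u sees both u and x.
G5: fails — o sees both m and o.

G1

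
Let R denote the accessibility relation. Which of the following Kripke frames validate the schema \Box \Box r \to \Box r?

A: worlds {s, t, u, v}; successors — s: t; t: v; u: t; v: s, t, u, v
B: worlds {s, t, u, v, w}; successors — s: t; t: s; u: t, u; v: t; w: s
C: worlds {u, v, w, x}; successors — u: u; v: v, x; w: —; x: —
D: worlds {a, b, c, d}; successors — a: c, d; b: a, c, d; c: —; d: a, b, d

Frame correspondent (Sahlqvist): \forall x \forall y (Rxy \to \exists z (Rxz \wedge Rzy)) — i.e. density.
A: fails — Rut but no z with Ruz and Rzt.
B: fails — Rvt but no z with Rvz and Rzt.
C: holds.
D: fails — Rac but no z with Raz and Rzc.

C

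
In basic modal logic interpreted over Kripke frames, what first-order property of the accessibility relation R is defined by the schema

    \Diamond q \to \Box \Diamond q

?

This is the 5 axiom.
Its frame correspondent is the Euclidean property — \forall x \forall y \forall z (Rxy \wedge Rxz \to Ryz).

The Euclidean property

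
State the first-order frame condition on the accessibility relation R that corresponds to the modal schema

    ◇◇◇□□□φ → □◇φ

This is a Sahlqvist (Geach-type) schema ◇^3□^3φ → □^1◇^1φ.
Minimal-valuation argument: fix x; take any y with xR^3y and any z with xR^1z. Set V(φ) to the set of worlds R-reachable from y in exactly 3 steps. Then □^3φ holds at y, so the antecedent holds at x; validity forces ◇^1φ at z, giving a w with zR^1w and yR^3w.
First-order correspondent: ∀x ∀y ∀z ((xR³y ∧ xRz) → ∃w (yR³w ∧ zRw)).

∀x ∀y ∀z ((xR³y ∧ xRz) → ∃w (yR³w ∧ zRw))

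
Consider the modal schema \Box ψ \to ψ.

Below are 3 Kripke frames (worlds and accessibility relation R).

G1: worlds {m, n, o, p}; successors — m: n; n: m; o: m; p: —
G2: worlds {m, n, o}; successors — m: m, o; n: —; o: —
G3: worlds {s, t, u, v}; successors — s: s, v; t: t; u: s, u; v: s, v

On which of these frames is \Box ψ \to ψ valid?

G3

Frame correspondent (Sahlqvist): \forall x Rxx — i.e. reflexivity.
G1: fails — world m does not see itself.
G2: fails — world n does not see itself.
G3: holds.
Valid on: G3.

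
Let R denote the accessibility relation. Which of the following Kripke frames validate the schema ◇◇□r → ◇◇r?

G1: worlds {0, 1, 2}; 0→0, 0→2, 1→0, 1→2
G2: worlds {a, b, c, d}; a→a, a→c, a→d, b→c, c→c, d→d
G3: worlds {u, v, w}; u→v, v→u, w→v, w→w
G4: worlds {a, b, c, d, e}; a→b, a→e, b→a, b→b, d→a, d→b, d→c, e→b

Frame correspondent (Sahlqvist): ∀x ∀y (xR²y → ∃w (yRw ∧ xR²w)) — i.e. a generalized confluence (Geach) condition.
G1: fails — 0R²2 but no w with 2Rw and 0R²w.
G2: ✓.
G3: fails — uR²u but no t with uRt and uR²t.
G4: ✓.

G2, G4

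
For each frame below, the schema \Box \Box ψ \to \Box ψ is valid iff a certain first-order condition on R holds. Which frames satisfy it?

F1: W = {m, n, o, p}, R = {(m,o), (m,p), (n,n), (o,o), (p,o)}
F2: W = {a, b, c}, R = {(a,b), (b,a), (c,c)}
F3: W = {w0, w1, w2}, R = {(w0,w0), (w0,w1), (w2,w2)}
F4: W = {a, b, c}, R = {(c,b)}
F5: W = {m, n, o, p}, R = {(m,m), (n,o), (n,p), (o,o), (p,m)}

F3

Frame correspondent (Sahlqvist): \forall x \forall y (Rxy \to \exists z (Rxz \wedge Rzy)) — i.e. density.
F1: fails — Rmp but no z with Rmz and Rzp.
F2: fails — Rab but no z with Raz and Rzb.
F3: holds.
F4: fails — Rcb but no z with Rcz and Rzb.
F5: fails — Rnp but no z with Rnz and Rzp.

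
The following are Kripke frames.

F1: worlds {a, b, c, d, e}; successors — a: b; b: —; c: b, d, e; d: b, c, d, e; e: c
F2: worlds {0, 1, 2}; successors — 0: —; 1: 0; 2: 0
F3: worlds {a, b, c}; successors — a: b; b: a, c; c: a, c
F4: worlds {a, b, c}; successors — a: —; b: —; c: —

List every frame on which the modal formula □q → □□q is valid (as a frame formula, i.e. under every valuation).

Frame correspondent (Sahlqvist): ∀x ∀y ∀z (Rxy ∧ Ryz → Rxz) — i.e. transitivity.
F1: fails — Rcd and Rdc but not Rcc.
F2: condition met.
F3: fails — Rab and Rbc but not Rac.
F4: condition met.
Valid on: F2, F4.

F2, F4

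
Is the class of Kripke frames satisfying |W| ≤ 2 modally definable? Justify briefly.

Any modally definable frame class is closed under disjoint unions.
Any modal formula valid on each of 3 disjoint one-world frames is valid on their disjoint union (validity is preserved under disjoint unions). Each one-world frame has |W|=1≤2, but the union has |W|=3.
Hence having at most 2 worlds is not modally definable.

Not definable by any modal formula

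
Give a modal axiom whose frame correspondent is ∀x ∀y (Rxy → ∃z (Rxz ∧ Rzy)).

A defining formula is □□ψ → □ψ (the C4 axiom).
Suppose □□ψ→□ψ is valid. Take Rxy and set V(ψ)={w : xR²w}. Then □□ψ at x, so □ψ at x, so ψ at y, i.e. ∃z(Rxz∧Rzy).

□□ψ → □ψ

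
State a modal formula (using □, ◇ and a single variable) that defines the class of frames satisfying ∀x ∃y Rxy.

This is seriality; the standard corresponding axiom is D: □s → ◇s.
Suppose □s→◇s is valid. At any x set V(s)=W. Then □s at x, so ◇s at x, so x has a successor.

□s → ◇s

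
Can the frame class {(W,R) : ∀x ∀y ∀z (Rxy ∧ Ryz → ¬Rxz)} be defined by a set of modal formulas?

Not modally definable

If a class were modally definable it would be closed under surjective bounded morphisms (Goldblatt–Thomason).
The 7-cycle (worlds s,t,u,v,w,x,y with s→t→u→v→w→x→y→s) is intransitive. Mapping every world to a single reflexive point • is a surjective bounded morphism; the reflexive point is not intransitive (R••∧R•• but R••).
So the class is not modally definable.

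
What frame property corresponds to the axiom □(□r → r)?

shift-reflexivity: ∀x ∀y (Rxy → Ryy)

Suppose □(□r→r) is valid. Take Rxy and set V(r)={w : Ryw}. Then at y, □r holds; since □(□r→r) at x, □r→r at y, so r at y, i.e. Ryy.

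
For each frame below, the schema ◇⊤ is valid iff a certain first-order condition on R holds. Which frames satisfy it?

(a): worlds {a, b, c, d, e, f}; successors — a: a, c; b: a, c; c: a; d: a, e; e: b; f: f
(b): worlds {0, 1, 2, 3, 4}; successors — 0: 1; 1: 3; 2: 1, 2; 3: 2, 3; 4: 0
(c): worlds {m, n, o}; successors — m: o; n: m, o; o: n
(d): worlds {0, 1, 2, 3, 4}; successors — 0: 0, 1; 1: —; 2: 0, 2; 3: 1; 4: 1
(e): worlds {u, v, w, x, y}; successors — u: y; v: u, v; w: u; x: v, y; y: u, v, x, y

(a), (b), (c), (e)

This is the axiom for seriality; its first-order frame correspondent is ∀x ∃y Rxy.
(a): condition met.
(b): condition met.
(c): condition met.
(d): fails — world 1 has no successor.
(e): condition met.
Valid on: (a), (b), (c), (e).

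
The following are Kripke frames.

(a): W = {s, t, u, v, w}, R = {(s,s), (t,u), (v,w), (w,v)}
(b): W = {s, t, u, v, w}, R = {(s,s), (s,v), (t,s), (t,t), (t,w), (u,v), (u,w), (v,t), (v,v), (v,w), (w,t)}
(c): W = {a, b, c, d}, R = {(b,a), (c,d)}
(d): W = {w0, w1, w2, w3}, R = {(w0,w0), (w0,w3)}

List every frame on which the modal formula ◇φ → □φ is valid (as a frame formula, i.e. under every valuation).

Frame correspondent (Sahlqvist): ∀x ∀y ∀z (Rxy ∧ Rxz → y = z) — i.e. partial functionality.
(a): satisfies the condition.
(b): fails — s sees both s and v.
(c): satisfies the condition.
(d): fails — w0 sees both w0 and w3.
Valid on: (a), (c).

(a), (c)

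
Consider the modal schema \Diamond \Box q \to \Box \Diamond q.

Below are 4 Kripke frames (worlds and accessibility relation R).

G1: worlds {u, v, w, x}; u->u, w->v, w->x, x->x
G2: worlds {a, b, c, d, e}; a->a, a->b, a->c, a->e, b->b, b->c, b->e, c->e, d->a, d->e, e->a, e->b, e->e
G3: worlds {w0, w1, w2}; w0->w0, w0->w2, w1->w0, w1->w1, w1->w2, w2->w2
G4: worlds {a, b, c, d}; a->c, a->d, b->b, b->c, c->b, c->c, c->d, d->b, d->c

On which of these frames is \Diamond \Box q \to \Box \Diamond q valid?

G2, G3, G4

The schema corresponds to convergence: \forall x \forall y \forall z (Rxy \wedge Rxz \to \exists w (Ryw \wedge Rzw)).
G1: fails — Rwv and Rwv but v and v have no common successor.
G2: satisfies the condition.
G3: satisfies the condition.
G4: satisfies the condition.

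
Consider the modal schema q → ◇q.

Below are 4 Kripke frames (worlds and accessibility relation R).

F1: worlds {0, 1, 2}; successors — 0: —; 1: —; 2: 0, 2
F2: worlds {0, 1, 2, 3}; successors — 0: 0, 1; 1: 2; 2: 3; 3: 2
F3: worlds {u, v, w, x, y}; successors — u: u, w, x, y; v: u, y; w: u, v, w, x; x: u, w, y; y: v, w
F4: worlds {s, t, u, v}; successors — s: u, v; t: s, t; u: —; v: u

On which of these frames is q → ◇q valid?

The schema corresponds to reflexivity: ∀x Rxx.
F1: fails — world 0 does not see itself.
F2: fails — world 1 does not see itself.
F3: fails — world v does not see itself.
F4: fails — world s does not see itself.

none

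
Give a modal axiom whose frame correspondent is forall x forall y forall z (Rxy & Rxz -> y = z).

The condition is partial functionality. The CD schema ◇s → □s defines it.

◇s → □s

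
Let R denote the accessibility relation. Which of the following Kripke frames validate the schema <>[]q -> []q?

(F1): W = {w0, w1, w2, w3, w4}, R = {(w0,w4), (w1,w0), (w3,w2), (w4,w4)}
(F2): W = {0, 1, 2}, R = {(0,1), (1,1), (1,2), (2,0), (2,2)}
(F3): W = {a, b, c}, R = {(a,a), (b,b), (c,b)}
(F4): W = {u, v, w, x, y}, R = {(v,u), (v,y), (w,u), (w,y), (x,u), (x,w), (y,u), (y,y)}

(F3)

Frame correspondent (Sahlqvist): forall x forall y forall z (Rxy & Rxz -> Ryz) — i.e. the Euclidean property.
(F1): fails — Rw1w0 and Rw1w0 but not Rw0w0.
(F2): fails — R12 and R11 but not R21.
(F3): holds.
(F4): fails — Rvu and Rvu but not Ruu.
Valid on: (F3).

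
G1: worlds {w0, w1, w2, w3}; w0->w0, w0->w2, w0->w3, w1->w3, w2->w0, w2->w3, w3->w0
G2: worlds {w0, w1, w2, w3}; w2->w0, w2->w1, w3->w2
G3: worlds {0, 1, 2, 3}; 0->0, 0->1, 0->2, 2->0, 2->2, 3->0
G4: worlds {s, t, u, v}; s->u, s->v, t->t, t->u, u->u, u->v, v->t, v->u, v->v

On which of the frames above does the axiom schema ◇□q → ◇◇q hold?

G1, G4

Frame correspondent (Sahlqvist): ∀x ∀y (xRy → ∃w (yRw ∧ xR²w)) — i.e. a generalized confluence (Geach) condition.
G1: holds.
G2: fails — w2Rw0 but no w with w0Rw and w2R²w.
G3: fails — 0R1 but no w with 1Rw and 0R²w.
G4: holds.
Valid on: G1, G4.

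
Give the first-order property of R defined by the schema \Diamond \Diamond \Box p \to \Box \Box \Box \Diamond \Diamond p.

\forall x \forall y \forall z ((x R^2 y \wedge x R^3 z) \to \exists w (yRw \wedge z R^2 w))

This is a Sahlqvist (Geach-type) schema ◇^2□^1p → □^3◇^2p.
First-order correspondent: \forall x \forall y \forall z ((x R^2 y \wedge x R^3 z) \to \exists w (yRw \wedge z R^2 w)).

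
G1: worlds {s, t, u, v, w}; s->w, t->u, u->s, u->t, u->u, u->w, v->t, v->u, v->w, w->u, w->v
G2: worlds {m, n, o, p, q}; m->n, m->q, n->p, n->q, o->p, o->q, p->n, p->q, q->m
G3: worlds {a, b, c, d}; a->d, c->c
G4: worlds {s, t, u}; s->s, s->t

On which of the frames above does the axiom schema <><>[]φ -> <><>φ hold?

The schema corresponds to a generalized confluence (Geach) condition: forall x forall y (x R^2 y -> exists w (yRw & x R^2 w)).
G1: ✓.
G2: fails — qR²q but no w with qRw and qR²w.
G3: ✓.
G4: fails — sR²t but no w with tRw and sR²w.

G1, G3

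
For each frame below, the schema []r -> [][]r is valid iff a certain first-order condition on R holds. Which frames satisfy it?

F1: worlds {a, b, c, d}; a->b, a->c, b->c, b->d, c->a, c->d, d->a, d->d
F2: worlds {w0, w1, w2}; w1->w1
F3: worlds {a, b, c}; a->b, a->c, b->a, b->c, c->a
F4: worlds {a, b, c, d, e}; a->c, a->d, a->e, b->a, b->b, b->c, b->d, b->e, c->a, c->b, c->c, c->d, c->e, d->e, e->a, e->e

F2

This is the axiom for transitivity; its first-order frame correspondent is forall x forall y forall z (Rxy & Ryz -> Rxz).
F1: fails — Rbc and Rca but not Rba.
F2: satisfies the condition.
F3: fails — Rab and Rba but not Raa.
F4: fails — Rde and Rea but not Rda.
Valid on: F2.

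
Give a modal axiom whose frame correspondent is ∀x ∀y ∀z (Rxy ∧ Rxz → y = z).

◇ψ → □ψ

This is partial functionality; the standard corresponding axiom is CD: ◇ψ → □ψ.
Suppose ◇ψ→□ψ is valid. Take Rxy, Rxz and set V(ψ)={y}. Then ◇ψ at x, so □ψ at x, so ψ at z, i.e. z=y.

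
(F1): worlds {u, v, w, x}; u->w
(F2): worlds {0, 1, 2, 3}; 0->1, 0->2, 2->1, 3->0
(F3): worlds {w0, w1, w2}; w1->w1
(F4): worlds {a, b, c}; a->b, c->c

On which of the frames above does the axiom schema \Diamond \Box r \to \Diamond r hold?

(F3)

The schema corresponds to a generalized confluence (Geach) condition: \forall x \forall y (xRy \to \exists w (yRw \wedge xRw)).
(F1): fails — uRw but no t with wRt and uRt.
(F2): fails — 0R1 but no w with 1Rw and 0Rw.
(F3): holds.
(F4): fails — aRb but no w with bRw and aRw.
Valid on: (F3).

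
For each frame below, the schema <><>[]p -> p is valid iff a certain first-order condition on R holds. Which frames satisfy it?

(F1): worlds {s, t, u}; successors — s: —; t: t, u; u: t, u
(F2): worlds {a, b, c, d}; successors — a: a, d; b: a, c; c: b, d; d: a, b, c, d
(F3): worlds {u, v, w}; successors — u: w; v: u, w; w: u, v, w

(F1)

The schema corresponds to a generalized confluence (Geach) condition: forall x forall y (x R^2 y -> exists w (yRw & x = w)).
(F1): ✓.
(F2): fails — aR²c but no w with cRw and a=w.
(F3): fails — uR²u but no t with uRt and u=t.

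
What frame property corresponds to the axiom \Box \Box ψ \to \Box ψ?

Suppose □□ψ→□ψ is valid. Take Rxy and set V(ψ)={w : xR²w}. Then □□ψ at x, so □ψ at x, so ψ at y, i.e. ∃z(Rxz∧Rzy).
Conversely, on a frame with density the schema holds at every world under every valuation.
Frame condition: \forall x \forall y (Rxy \to \exists z (Rxz \wedge Rzy)).

Density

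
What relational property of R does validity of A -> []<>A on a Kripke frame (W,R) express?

Suppose A→□◇A is valid. Take Rxy and set V(A)={x}. Then A at x, so □◇A at x, so ◇A at y, so some z with Ryz has A; z=x, i.e. Ryx.

symmetry: forall x forall y (Rxy -> Ryx)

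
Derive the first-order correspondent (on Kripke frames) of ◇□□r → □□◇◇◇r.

∀x ∀y ∀z ((xRy ∧ xR²z) → ∃w (yR²w ∧ zR³w))

This is a Sahlqvist (Geach-type) schema ◇^1□^2r → □^2◇^3r.
Minimal-valuation argument: fix x; take any y with xR^1y and any z with xR^2z. Set V(r) to the set of worlds R-reachable from y in exactly 2 steps. Then □^2r holds at y, so the antecedent holds at x; validity forces ◇^3r at z, giving a w with zR^3w and yR^2w.
First-order correspondent: ∀x ∀y ∀z ((xRy ∧ xR²z) → ∃w (yR²w ∧ zR³w)).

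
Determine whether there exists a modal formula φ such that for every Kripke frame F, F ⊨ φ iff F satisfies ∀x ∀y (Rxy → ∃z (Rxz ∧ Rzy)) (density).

This is a Sahlqvist condition; the C4 axiom □□r → □r defines it.

Yes — defined by □□r → □r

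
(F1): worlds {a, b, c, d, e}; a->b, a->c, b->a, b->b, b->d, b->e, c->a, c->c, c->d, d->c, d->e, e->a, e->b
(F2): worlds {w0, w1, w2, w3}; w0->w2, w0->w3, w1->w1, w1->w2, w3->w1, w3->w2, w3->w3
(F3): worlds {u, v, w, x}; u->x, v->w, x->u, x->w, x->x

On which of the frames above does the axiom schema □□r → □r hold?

Frame correspondent (Sahlqvist): ∀x ∀y (Rxy → ∃z (Rxz ∧ Rzy)) — i.e. density.
(F1): fails — Rde but no z with Rdz and Rze.
(F2): holds.
(F3): fails — Rvw but no z with Rvz and Rzw.

(F2)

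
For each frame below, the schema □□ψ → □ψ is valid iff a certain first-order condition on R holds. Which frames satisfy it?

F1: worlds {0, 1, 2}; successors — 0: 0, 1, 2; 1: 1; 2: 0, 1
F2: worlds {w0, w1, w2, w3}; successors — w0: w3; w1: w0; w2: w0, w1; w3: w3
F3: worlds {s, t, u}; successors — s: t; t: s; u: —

F1

Frame correspondent (Sahlqvist): ∀x ∀y (Rxy → ∃z (Rxz ∧ Rzy)) — i.e. density.
F1: holds.
F2: fails — Rw1w0 but no z with Rw1z and Rzw0.
F3: fails — Rts but no z with Rtz and Rzs.
Valid on: F1.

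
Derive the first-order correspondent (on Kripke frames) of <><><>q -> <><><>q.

forall x forall y (x R^3 y -> exists w (y = w & x R^3 w))

This is a Sahlqvist (Geach-type) schema ◇^3□^0q → □^0◇^3q.
Minimal-valuation argument: fix x; take any y with xR^3y and any z with xR^0z. Set V(q) to the set of worlds R-reachable from y in exactly 0 steps. Then □^0q holds at y, so the antecedent holds at x; validity forces ◇^3q at z, giving a w with zR^3w and yR^0w.
First-order correspondent: forall x forall y (x R^3 y -> exists w (y = w & x R^3 w)).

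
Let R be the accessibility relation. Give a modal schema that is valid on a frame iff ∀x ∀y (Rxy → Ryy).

A defining formula is □(□p → p) (the T□ axiom).
Suppose □(□p→p) is valid. Take Rxy and set V(p)={w : Ryw}. Then at y, □p holds; since □(□p→p) at x, □p→p at y, so p at y, i.e. Ryy.

□(□p → p)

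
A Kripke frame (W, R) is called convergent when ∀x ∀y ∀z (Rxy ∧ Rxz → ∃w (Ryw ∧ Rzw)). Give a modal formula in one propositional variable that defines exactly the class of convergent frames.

This is convergence; the standard corresponding axiom is .2: ◇□r → □◇r.
Suppose ◇□r→□◇r is valid. Take Rxy, Rxz and set V(r)={w : Ryw}. Then □r at y so ◇□r at x, so □◇r at x, so ◇r at z, giving w with Rzw and Ryw.

◇□r → □◇r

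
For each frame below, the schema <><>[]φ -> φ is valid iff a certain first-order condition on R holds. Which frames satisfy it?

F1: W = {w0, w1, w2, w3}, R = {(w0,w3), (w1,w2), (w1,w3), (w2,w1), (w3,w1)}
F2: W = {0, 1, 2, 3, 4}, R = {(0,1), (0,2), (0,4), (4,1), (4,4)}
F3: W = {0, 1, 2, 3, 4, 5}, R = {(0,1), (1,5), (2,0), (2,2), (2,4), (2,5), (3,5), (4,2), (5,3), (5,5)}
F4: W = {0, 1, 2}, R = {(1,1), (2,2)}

F4

This is the axiom for a generalized confluence (Geach) condition; its first-order frame correspondent is forall x forall y (x R^2 y -> exists w (yRw & x = w)).
F1: fails — w0R²w1 but no w with w1Rw and w0=w.
F2: fails — 0R²1 but no w with 1Rw and 0=w.
F3: fails — 0R²5 but no w with 5Rw and 0=w.
F4: holds.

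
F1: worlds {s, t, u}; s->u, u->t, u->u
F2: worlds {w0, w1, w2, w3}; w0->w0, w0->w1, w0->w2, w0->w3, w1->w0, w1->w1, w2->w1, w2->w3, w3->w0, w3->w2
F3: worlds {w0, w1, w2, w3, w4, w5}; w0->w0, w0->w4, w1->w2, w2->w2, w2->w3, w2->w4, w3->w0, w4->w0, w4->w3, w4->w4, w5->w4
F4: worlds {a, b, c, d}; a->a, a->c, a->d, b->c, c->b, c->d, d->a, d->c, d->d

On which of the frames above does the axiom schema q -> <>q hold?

The schema corresponds to reflexivity: forall x Rxx.
F1: fails — world s does not see itself.
F2: fails — world w2 does not see itself.
F3: fails — world w1 does not see itself.
F4: fails — world b does not see itself.

none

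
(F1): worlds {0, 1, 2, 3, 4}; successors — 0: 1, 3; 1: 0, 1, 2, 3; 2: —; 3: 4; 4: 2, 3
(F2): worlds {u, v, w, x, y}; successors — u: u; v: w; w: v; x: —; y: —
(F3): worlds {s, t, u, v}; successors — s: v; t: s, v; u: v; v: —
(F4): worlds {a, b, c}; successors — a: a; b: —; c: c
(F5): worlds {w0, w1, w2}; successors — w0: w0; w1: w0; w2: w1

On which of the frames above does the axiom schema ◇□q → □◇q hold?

Frame correspondent (Sahlqvist): ∀x ∀y ∀z (Rxy ∧ Rxz → ∃w (Ryw ∧ Rzw)) — i.e. convergence.
(F1): fails — R01 and R03 but 1 and 3 have no common successor.
(F2): condition met.
(F3): fails — Rsv and Rsv but v and v have no common successor.
(F4): condition met.
(F5): condition met.
Valid on: (F2), (F4), (F5).

(F2), (F4), (F5)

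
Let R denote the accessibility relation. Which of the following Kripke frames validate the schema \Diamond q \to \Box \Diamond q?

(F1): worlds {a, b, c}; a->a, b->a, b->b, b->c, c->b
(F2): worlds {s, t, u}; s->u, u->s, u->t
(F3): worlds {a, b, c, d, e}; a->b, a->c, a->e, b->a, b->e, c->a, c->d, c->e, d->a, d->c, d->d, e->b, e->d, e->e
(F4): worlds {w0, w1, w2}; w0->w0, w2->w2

The schema corresponds to the Euclidean property: \forall x \forall y \forall z (Rxy \wedge Rxz \to Ryz).
(F1): fails — Rbc and Rbc but not Rcc.
(F2): fails — Rsu and Rsu but not Ruu.
(F3): fails — Rab and Rab but not Rbb.
(F4): holds.

(F4)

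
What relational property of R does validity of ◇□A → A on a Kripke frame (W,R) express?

symmetry

Equivalently (dual form): A → □◇A.
Suppose A→□◇A is valid. Take Rxy and set V(A)={x}. Then A at x, so □◇A at x, so ◇A at y, so some z with Ryz has A; z=x, i.e. Ryx.
Conversely, any frame satisfying ∀x ∀y (Rxy → Ryx) validates the schema.
So the correspondent is symmetry.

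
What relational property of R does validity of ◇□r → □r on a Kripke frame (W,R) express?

the Euclidean property

This is frame-equivalent to ◇r → □◇r (substitute ¬r for r and contrapose).
Suppose ◇r→□◇r is valid. Take Rxy, Rxz and set V(r)={y}. Then ◇r at x, so □◇r at x, so ◇r at z, so some w with Rzw has r; w=y, i.e. Rzy. By symmetry of the argument, Ryz.
Conversely, on a frame with the Euclidean property the schema holds at every world under every valuation.
So the correspondent is the Euclidean property.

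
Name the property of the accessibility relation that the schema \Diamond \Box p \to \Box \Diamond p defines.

Suppose ◇□p→□◇p is valid. Take Rxy, Rxz and set V(p)={w : Ryw}. Then □p at y so ◇□p at x, so □◇p at x, so ◇p at z, giving w with Rzw and Ryw.

convergence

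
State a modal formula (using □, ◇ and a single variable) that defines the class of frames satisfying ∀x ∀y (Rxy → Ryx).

ψ → □◇ψ

The condition is symmetry. The B schema ψ → □◇ψ defines it.
Suppose ψ→□◇ψ is valid. Take Rxy and set V(ψ)={x}. Then ψ at x, so □◇ψ at x, so ◇ψ at y, so some z with Ryz has ψ; z=x, i.e. Ryx.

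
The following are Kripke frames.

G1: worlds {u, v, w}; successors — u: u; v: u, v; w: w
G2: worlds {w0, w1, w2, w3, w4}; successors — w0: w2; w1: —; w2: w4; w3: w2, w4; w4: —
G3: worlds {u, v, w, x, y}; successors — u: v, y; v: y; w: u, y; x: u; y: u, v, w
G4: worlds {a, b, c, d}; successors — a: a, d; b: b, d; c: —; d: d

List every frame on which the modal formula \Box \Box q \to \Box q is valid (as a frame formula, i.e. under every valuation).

The schema corresponds to density: \forall x \forall y (Rxy \to \exists z (Rxz \wedge Rzy)).
G1: condition met.
G2: fails — Rw2w4 but no z with Rw2z and Rzw4.
G3: fails — Rxu but no z with Rxz and Rzu.
G4: condition met.
Valid on: G1, G4.

G1, G4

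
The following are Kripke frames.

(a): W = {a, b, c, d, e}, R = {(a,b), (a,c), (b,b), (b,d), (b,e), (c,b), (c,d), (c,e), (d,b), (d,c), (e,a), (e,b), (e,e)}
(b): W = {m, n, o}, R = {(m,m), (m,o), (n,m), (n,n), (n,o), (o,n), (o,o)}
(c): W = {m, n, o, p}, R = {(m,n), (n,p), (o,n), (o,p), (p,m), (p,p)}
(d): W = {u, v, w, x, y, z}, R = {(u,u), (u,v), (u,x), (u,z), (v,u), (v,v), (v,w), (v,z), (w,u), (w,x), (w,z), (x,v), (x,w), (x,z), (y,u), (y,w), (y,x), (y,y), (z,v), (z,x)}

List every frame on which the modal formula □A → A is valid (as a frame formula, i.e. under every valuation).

This is the axiom for reflexivity; its first-order frame correspondent is ∀x Rxx.
(a): fails — world a does not see itself.
(b): satisfies the condition.
(c): fails — world m does not see itself.
(d): fails — world w does not see itself.

(b)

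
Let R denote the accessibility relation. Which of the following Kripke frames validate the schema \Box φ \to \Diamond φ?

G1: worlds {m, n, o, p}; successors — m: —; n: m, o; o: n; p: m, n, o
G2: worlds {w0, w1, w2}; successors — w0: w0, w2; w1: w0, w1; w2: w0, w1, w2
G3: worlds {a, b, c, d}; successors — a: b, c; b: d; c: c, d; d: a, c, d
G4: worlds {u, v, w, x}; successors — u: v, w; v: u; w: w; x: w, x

G2, G3, G4

The schema corresponds to seriality: \forall x \exists y Rxy.
G1: fails — world m has no successor.
G2: satisfies the condition.
G3: satisfies the condition.
G4: satisfies the condition.
Valid on: G2, G3, G4.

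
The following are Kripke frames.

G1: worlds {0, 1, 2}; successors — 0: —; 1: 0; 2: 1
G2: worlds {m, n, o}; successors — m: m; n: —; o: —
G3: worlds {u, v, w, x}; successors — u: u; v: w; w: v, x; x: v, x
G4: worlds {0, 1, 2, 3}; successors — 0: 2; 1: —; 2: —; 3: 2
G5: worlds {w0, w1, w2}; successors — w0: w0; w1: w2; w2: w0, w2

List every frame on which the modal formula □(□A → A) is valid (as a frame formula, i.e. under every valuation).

G2, G5

Frame correspondent (Sahlqvist): ∀x ∀y (Rxy → Ryy) — i.e. shift-reflexivity.
G1: fails — R10 but not R00.
G2: ✓.
G3: fails — Rvw but not Rww.
G4: fails — R32 but not R22.
G5: ✓.
Valid on: G2, G5.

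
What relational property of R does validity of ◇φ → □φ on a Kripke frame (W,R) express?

This schema is the CD axiom.
It corresponds to partial functionality: ∀x ∀y ∀z (Rxy ∧ Rxz → y = z).

partial functionality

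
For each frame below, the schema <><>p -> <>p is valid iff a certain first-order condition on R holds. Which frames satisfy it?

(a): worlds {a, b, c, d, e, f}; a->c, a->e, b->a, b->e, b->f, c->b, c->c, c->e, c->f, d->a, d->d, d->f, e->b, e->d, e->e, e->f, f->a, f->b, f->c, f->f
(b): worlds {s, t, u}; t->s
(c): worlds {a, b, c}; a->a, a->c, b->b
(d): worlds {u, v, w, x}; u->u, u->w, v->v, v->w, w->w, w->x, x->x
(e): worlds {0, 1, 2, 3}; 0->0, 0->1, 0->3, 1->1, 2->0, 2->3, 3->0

(b), (c)

This is the axiom for transitivity; its first-order frame correspondent is forall x forall y forall z (Rxy & Ryz -> Rxz).
(a): fails — Rdf and Rfc but not Rdc.
(b): holds.
(c): holds.
(d): fails — Ruw and Rwx but not Rux.
(e): fails — R20 and R01 but not R21.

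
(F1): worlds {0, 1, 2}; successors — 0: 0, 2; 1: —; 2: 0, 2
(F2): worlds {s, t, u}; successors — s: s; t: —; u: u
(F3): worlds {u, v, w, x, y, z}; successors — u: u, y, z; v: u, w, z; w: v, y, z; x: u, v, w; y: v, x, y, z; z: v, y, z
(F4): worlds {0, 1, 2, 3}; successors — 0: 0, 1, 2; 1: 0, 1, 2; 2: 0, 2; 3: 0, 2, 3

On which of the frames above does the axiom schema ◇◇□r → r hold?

The schema corresponds to a generalized confluence (Geach) condition: ∀x ∀y (xR²y → ∃w (yRw ∧ x = w)).
(F1): ✓.
(F2): ✓.
(F3): fails — uR²y but no t with yRt and u=t.
(F4): fails — 1R²2 but no w with 2Rw and 1=w.

(F1), (F2)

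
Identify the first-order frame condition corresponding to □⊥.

emptiness of R

□⊥ is valid iff no world has any successor (otherwise □⊥ fails at any world with one).
Conversely, any frame satisfying ∀x ∀y ¬Rxy validates the schema.
Frame condition: ∀x ∀y ¬Rxy.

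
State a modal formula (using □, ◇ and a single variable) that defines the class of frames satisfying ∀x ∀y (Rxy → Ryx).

r → □◇r

This is symmetry; the standard corresponding axiom is B: r → □◇r.
Suppose r→□◇r is valid. Take Rxy and set V(r)={x}. Then r at x, so □◇r at x, so ◇r at y, so some z with Ryz has r; z=x, i.e. Ryx.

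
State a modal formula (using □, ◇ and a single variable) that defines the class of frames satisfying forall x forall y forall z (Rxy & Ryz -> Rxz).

A defining formula is □q → □□q (the 4 axiom).
Suppose □q→□□q is valid. Take Rxy, Ryz and set V(q)={w : Rxw}. Then □q at x, so □□q at x, so □q at y, so q at z, i.e. Rxz.

□q → □□q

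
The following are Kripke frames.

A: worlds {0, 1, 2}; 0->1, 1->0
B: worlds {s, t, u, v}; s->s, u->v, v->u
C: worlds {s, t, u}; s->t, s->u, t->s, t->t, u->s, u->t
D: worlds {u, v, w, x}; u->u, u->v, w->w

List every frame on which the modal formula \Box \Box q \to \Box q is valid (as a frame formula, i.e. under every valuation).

Frame correspondent (Sahlqvist): \forall x \forall y (Rxy \to \exists z (Rxz \wedge Rzy)) — i.e. density.
A: fails — R01 but no z with R0z and Rz1.
B: fails — Rvu but no z with Rvz and Rzu.
C: fails — Rsu but no z with Rsz and Rzu.
D: condition met.

D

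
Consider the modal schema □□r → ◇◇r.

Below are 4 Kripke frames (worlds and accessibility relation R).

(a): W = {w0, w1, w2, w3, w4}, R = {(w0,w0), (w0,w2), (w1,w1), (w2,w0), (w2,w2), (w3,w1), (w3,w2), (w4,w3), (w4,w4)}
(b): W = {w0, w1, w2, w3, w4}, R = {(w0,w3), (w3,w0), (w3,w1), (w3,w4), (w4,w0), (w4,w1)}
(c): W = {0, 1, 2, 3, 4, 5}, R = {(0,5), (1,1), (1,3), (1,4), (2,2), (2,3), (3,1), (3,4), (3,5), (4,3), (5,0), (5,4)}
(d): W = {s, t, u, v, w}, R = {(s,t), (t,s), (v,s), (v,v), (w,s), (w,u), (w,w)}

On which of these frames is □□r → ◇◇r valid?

Frame correspondent (Sahlqvist): ∀x ∃w (xR²w ∧ xR²w) — i.e. a generalized confluence (Geach) condition.
(a): holds.
(b): fails — at w1 but no w with w1R²w and w1R²w.
(c): holds.
(d): fails — at u but no w* with uR²w* and uR²w*.
Valid on: (a), (c).

(a), (c)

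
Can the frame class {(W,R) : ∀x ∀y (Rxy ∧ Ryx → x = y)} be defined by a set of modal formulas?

Not definable by any modal formula

Modal frame validity is preserved under surjective bounded morphisms.
The 6-cycle (worlds w0,w1,w2,w3,w4,w5 with w0→w1→w2→w3→w4→w5→w0) is antisymmetric. Sending even-indexed worlds to a and odd-indexed worlds to b is a surjective bounded morphism onto the two-world frame with a↔b, which is not antisymmetric.
Hence antisymmetry is not modally definable.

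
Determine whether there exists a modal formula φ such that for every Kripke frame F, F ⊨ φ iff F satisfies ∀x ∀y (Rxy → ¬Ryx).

Any modally definable frame class is closed under surjective bounded morphisms.
The 3-cycle (worlds 0,1,2 with 0→1→2→0) is asymmetric. Mapping every world to a single reflexive point • is a surjective bounded morphism, and the reflexive point is not asymmetric (R•• but asymmetry requires ¬R••).
Hence asymmetry is not modally definable.

No — not modally definable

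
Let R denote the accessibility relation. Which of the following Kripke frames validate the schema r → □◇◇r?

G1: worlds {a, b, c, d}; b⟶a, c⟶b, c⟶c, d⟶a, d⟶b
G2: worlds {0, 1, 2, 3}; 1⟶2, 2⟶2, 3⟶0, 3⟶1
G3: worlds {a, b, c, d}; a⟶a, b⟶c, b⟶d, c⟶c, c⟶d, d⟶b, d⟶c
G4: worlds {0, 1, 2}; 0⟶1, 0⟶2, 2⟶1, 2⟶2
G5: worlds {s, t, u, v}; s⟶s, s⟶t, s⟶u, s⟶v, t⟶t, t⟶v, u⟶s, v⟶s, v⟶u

Frame correspondent (Sahlqvist): ∀x ∀z (xRz → ∃w (x = w ∧ zR²w)) — i.e. a generalized confluence (Geach) condition.
G1: fails — bRa but no w with b=w and aR²w.
G2: fails — 1R2 but no w with 1=w and 2R²w.
G3: fails — bRd but no w with b=w and dR²w.
G4: fails — 0R1 but no w with 0=w and 1R²w.
G5: ✓.
Valid on: G5.

G5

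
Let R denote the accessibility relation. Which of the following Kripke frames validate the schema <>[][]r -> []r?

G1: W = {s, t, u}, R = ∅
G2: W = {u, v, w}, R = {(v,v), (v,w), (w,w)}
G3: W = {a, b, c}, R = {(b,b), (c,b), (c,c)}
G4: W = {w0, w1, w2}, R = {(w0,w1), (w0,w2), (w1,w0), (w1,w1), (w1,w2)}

G1

Frame correspondent (Sahlqvist): forall x forall y forall z ((xRy & xRz) -> exists w (y R^2 w & z = w)) — i.e. a generalized confluence (Geach) condition.
G1: ✓.
G2: fails — vRw, vRv but no t with wR²t and v=t.
G3: fails — cRb, cRc but no w with bR²w and c=w.
G4: fails — w0Rw2, w0Rw1 but no w with w2R²w and w1=w.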